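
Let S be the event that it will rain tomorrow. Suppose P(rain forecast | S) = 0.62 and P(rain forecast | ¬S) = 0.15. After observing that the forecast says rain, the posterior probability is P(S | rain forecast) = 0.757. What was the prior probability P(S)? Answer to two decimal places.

Bayes' rule in odds form gives O(S|E) = O(S)·[P(E|S)/P(E|¬S)], hence O(S) = O(S|E)/LR.
Posterior odds = 0.757/(1−0.757) = 3.1152. LR = 0.62/0.15 = 4.1333.
Prior odds = 3.1152/4.1333 = 0.7537, so P(S) = 0.7537/(1+0.7537) ≈ 0.43.

P(S) = 0.43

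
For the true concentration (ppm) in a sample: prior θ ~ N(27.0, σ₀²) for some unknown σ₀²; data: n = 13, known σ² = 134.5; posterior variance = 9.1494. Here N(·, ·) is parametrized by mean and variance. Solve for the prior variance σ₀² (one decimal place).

σ₀² = 79.1

Posterior precision equals prior precision plus data precision: 1/σ_n² = 1/σ₀² + n/σ².
So 1/σ₀² = 1/9.1494 − 13/134.5 = 0.109297 − 0.096654 = 0.012643.
Hence σ₀² = 1/0.012643 ≈ 79.1.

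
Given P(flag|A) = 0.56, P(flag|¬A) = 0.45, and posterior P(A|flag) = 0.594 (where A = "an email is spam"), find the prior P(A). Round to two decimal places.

Bayes' rule in odds form gives O(A|E) = O(A)·[P(E|A)/P(E|¬A)], hence O(A) = O(A|E)/LR.
Posterior odds = 0.594/(1−0.594) = 1.4631. LR = 0.56/0.45 = 1.2444.
Prior odds = 1.4631/1.2444 = 1.1757, so P(A) = 1.1757/(1+1.1757) ≈ 0.54.

P(A) = 0.54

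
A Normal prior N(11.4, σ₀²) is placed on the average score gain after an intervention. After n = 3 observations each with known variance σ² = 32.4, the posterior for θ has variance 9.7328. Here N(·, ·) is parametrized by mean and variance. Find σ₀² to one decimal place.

Posterior precision equals prior precision plus data precision: 1/σ_n² = 1/σ₀² + n/σ².
So 1/σ₀² = 1/9.7328 − 3/32.4 = 0.102745 − 0.092593 = 0.010152.
Hence σ₀² = 1/0.010152 ≈ 98.5.

σ₀² = 98.5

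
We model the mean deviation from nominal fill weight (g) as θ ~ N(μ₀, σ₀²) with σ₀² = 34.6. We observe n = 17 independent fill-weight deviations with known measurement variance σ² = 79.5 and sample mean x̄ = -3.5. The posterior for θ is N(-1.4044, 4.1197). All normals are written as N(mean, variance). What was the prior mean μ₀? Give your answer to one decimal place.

μ₀ = 14.1

With known observation variance, the Normal–Normal posterior has precision τ_n = τ₀ + n/σ² and mean μ_n = (τ₀μ₀ + (n/σ²)x̄)/τ_n.
Here τ₀ = 1/34.6 = 0.028902 and τ_data = 17/79.5 = 0.213836, so τ_n = 0.242738.
Rearranging for μ₀: μ₀ = (μ_n·τ_n − τ_data·x̄)/τ₀ = (-1.4044·0.242738 − 0.213836·-3.5) / 0.028902 = 0.407525/0.028902 ≈ 14.1.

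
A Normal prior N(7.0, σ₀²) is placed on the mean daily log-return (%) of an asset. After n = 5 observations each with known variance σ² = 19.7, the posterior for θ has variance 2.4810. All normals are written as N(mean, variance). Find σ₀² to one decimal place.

σ₀² = 6.7

For the Normal–Normal model with known σ², precisions add: τ_n = τ₀ + n/σ².
So 1/σ₀² = 1/2.4810 − 5/19.7 = 0.403063 − 0.253807 = 0.149256.
Hence σ₀² = 1/0.149256 ≈ 6.7.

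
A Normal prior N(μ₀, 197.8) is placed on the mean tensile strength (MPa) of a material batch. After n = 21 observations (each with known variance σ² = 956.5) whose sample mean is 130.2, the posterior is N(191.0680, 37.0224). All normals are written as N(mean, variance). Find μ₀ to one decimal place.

μ₀ = 455.4

With known observation variance, the Normal–Normal posterior has precision τ_n = τ₀ + n/σ² and mean μ_n = (τ₀μ₀ + (n/σ²)x̄)/τ_n.
Here τ₀ = 1/197.8 = 0.005056 and τ_data = 21/956.5 = 0.021955, so τ_n = 0.027011.
Rearranging for μ₀: μ₀ = (μ_n·τ_n − τ_data·x̄)/τ₀ = (191.0680·0.027011 − 0.021955·130.2) / 0.005056 = 2.302397/0.005056 ≈ 455.4.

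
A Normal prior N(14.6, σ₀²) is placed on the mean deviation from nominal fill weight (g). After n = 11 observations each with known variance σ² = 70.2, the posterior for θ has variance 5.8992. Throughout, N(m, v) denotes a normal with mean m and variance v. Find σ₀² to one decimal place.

σ₀² = 78.0

For the Normal–Normal model with known σ², precisions add: τ_n = τ₀ + n/σ².
So 1/σ₀² = 1/5.8992 − 11/70.2 = 0.169515 − 0.156695 = 0.012820.
Hence σ₀² = 1/0.012820 ≈ 78.0.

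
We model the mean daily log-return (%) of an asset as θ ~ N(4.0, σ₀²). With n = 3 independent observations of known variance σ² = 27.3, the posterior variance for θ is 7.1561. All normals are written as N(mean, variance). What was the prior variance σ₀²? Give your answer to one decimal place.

For the Normal–Normal model with known σ², precisions add: τ_n = τ₀ + n/σ².
So 1/σ₀² = 1/7.1561 − 3/27.3 = 0.139741 − 0.109890 = 0.029851.
Hence σ₀² = 1/0.029851 ≈ 33.5.

σ₀² = 33.5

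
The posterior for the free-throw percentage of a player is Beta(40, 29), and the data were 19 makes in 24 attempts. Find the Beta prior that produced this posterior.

A Beta(α, β) prior with s successes and f failures in binomial data gives a Beta(α+s, β+f) posterior.
Subtract the data counts: 40−19=21, 29−5=24.

Beta(21, 24)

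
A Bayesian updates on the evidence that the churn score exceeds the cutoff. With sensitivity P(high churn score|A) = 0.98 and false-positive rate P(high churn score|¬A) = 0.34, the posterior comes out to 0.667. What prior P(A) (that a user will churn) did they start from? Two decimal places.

P(A) = 0.41

Bayes' rule in odds form gives O(A|E) = O(A)·[P(E|A)/P(E|¬A)], hence O(A) = O(A|E)/LR.
Posterior odds = 0.667/(1−0.667) = 2.0030. LR = 0.98/0.34 = 2.8824.
Prior odds = 2.0030/2.8824 = 0.6949, so P(A) = 0.6949/(1+0.6949) ≈ 0.41.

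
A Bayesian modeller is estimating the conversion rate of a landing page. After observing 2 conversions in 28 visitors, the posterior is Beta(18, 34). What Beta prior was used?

A Beta(a, b) prior with s successes and f failures in binomial data gives a Beta(a+s, b+f) posterior.
Subtract the data counts: 18−2=16, 34−26=8.

Beta(16, 8)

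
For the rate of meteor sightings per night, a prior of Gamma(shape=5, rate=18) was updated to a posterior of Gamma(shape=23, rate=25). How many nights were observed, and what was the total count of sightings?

n = 7 nights with total 18 sightings

A Gamma(α, β) prior (rate parametrization) on a Poisson rate with n observations summing to S gives posterior Gamma(α+S, β+n).
Matching: Σxᵢ = 23 − 5 = 18 and n = 25 − 18 = 7.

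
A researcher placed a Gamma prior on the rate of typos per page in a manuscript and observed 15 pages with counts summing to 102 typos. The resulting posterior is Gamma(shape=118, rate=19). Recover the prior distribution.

A Gamma(α, β) prior (rate parametrization) on a Poisson rate with n observations summing to S gives posterior Gamma(α+S, β+n).
So α = 118 − 102 = 16 and β = 19 − 15 = 4.

Gamma(shape=16, rate=4)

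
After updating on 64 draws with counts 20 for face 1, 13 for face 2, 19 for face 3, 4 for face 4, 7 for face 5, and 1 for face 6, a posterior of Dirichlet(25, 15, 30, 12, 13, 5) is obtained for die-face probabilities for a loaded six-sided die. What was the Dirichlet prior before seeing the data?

For a Dirichlet(α) prior with multinomial counts c, the posterior is Dirichlet(α + c) componentwise.
Subtract each count from the matching posterior parameter: 25−20=5, 15−13=2, 30−19=11, 12−4=8, 13−7=6, 5−1=4.

Dirichlet(5, 2, 11, 8, 6, 4)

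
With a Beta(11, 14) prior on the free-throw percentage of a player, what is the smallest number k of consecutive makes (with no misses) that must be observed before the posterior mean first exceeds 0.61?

After k makes and 0 misses the posterior is Beta(11+k, 14), with mean (11+k)/(11+14+k).
Set (11+k)/(25+k) > 0.61 and solve: k > (0.61·25 − 11)/(1 − 0.61) = 10.897.
The smallest integer exceeding 10.897 is 11, and checking k=11: (22)/(36) = 0.6111 > 0.61.

k = 11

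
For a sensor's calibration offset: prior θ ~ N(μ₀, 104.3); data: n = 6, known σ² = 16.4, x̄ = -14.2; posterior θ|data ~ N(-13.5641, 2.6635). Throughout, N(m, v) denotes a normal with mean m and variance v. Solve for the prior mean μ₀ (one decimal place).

μ₀ = 10.7

The posterior mean is a precision-weighted average: μ_n = (τ₀μ₀ + τ_data·x̄)/(τ₀+τ_data), with τ₀=1/σ₀² and τ_data=n/σ².
Here τ₀ = 1/104.3 = 0.009588 and τ_data = 6/16.4 = 0.365854, so τ_n = 0.375442.
Rearranging for μ₀: μ₀ = (μ_n·τ_n − τ_data·x̄)/τ₀ = (-13.5641·0.375442 − 0.365854·-14.2) / 0.009588 = 0.102594/0.009588 ≈ 10.7.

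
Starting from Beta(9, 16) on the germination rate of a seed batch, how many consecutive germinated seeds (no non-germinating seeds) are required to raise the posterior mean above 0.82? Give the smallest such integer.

After k germinated seeds and 0 non-germinating seeds the posterior is Beta(9+k, 16), with mean (9+k)/(9+16+k).
Set (9+k)/(25+k) > 0.82 and solve: k > (0.82·25 − 9)/(1 − 0.82) = 63.889.
The smallest integer exceeding 63.889 is 64, and checking k=64: (73)/(89) = 0.8202 > 0.82.

k = 64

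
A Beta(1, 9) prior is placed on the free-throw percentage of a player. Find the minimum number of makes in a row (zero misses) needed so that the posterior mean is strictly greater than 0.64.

k = 16

After k makes and 0 misses the posterior is Beta(1+k, 9), with mean (1+k)/(1+9+k).
Set (1+k)/(10+k) > 0.64 and solve: k > (0.64·10 − 1)/(1 − 0.64) = 15.000.
The smallest integer exceeding 15.000 is 16, and checking k=16: (17)/(26) = 0.6538 > 0.64.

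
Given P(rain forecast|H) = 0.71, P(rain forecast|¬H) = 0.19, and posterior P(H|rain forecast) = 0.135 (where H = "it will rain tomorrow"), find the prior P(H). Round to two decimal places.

In odds form, posterior odds = prior odds × likelihood ratio, so prior odds = posterior odds ÷ LR.
Posterior odds = 0.135/(1−0.135) = 0.1561. LR = 0.71/0.19 = 3.7368.
Prior odds = 0.1561/3.7368 = 0.0418, so P(H) = 0.0418/(1+0.0418) ≈ 0.04.

P(H) = 0.04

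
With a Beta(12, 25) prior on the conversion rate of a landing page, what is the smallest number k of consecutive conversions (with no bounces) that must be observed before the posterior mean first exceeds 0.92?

k = 276

After k conversions and 0 bounces the posterior is Beta(12+k, 25), with mean (12+k)/(12+25+k).
Set (12+k)/(37+k) > 0.92 and solve: k > (0.92·37 − 12)/(1 − 0.92) = 275.500.
The smallest integer exceeding 275.500 is 276.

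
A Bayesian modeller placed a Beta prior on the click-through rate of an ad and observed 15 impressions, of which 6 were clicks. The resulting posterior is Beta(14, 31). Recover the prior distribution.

A Beta(a, b) prior with s successes and f failures in binomial data gives a Beta(a+s, b+f) posterior.
So a = 14 − 6 = 8 and b = 31 − 9 = 22.

Beta(8, 22)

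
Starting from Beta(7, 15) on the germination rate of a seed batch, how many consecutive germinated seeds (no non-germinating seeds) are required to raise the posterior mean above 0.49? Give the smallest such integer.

k = 8

After k germinated seeds and 0 non-germinating seeds the posterior is Beta(7+k, 15), with mean (7+k)/(7+15+k).
Set (7+k)/(22+k) > 0.49 and solve: k > (0.49·22 − 7)/(1 − 0.49) = 7.412.
The smallest integer exceeding 7.412 is 8.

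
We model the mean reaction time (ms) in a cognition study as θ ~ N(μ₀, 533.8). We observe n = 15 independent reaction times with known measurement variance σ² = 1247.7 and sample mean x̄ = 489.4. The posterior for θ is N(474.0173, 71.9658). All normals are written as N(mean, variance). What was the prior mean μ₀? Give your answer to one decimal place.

μ₀ = 375.3

With known observation variance, the Normal–Normal posterior has precision τ_n = τ₀ + n/σ² and mean μ_n = (τ₀μ₀ + (n/σ²)x̄)/τ_n.
Here τ₀ = 1/533.8 = 0.001873 and τ_data = 15/1247.7 = 0.012022, so τ_n = 0.013895.
Rearranging for μ₀: μ₀ = (μ_n·τ_n − τ_data·x̄)/τ₀ = (474.0173·0.013895 − 0.012022·489.4) / 0.001873 = 0.702904/0.001873 ≈ 375.3.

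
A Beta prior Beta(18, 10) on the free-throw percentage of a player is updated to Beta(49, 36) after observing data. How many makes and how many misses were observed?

A Beta(α, β) prior with s successes and f failures in binomial data gives a Beta(α+s, β+f) posterior.
Match parameters: s=49−18=31, f=36−10=26.

31 makes and 26 misses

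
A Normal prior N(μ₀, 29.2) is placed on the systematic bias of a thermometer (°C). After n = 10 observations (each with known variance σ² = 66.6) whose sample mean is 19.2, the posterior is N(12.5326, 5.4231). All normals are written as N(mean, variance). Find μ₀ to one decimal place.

The posterior mean is a precision-weighted average: μ_n = (τ₀μ₀ + τ_data·x̄)/(τ₀+τ_data), with τ₀=1/σ₀² and τ_data=n/σ².
Here τ₀ = 1/29.2 = 0.034247 and τ_data = 10/66.6 = 0.150150, so τ_n = 0.184397.
Rearranging for μ₀: μ₀ = (μ_n·τ_n − τ_data·x̄)/τ₀ = (12.5326·0.184397 − 0.150150·19.2) / 0.034247 = -0.571906/0.034247 ≈ -16.7.

μ₀ = -16.7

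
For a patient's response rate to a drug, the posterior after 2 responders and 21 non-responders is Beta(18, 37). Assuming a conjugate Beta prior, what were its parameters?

Beta is conjugate to the binomial likelihood: posterior = Beta(a+s, b+f).
Subtract the data counts: 18−2=16, 37−21=16.

Beta(16, 16)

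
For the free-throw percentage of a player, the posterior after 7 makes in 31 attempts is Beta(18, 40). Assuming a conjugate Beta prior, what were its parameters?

Beta(11, 16)

Under Beta–binomial conjugacy the posterior parameters are (a+s, b+f).
So a = 18 − 7 = 11 and b = 40 − 24 = 16.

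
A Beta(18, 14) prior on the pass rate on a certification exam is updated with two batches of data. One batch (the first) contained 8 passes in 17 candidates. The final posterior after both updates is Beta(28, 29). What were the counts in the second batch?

Because Beta–binomial updating is additive in the counts, the combined data contributed (α_post−α_prior, β_post−β_prior) successes and failures.
Total across both batches: 28−18=10 passes, 29−14=15 failures.
Subtract the first batch: 10−8=2 passes and 15−9=6 failures.

2 passes and 6 failures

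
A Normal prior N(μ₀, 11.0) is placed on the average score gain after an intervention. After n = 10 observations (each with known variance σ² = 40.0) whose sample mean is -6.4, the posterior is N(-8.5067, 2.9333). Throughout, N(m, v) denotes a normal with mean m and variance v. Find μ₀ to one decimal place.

With known observation variance, the Normal–Normal posterior has precision τ_n = τ₀ + n/σ² and mean μ_n = (τ₀μ₀ + (n/σ²)x̄)/τ_n.
Here τ₀ = 1/11.0 = 0.090909 and τ_data = 10/40.0 = 0.250000, so τ_n = 0.340909.
Rearranging for μ₀: μ₀ = (μ_n·τ_n − τ_data·x̄)/τ₀ = (-8.5067·0.340909 − 0.250000·-6.4) / 0.090909 = -1.300011/0.090909 ≈ -14.3.

μ₀ = -14.3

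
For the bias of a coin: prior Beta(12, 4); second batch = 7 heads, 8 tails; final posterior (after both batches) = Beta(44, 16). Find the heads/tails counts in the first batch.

25 heads and 4 tails

Sequential conjugate updates are equivalent to a single update on the pooled data, so total successes = posterior α − prior α and total failures = posterior β − prior β.
Total across both batches: 44−12=32 heads, 16−4=12 tails.
Subtract the second batch: 32−7=25 heads and 12−8=4 tails.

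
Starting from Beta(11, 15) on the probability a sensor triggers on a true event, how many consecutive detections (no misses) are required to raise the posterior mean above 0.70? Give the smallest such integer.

k = 25

After k detections and 0 misses the posterior is Beta(11+k, 15), with mean (11+k)/(11+15+k).
Set (11+k)/(26+k) > 0.70 and solve: k > (0.70·26 − 11)/(1 − 0.70) = 24.000.
The smallest integer exceeding 24.000 is 25.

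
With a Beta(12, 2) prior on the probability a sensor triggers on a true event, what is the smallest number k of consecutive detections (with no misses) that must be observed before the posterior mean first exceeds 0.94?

After k detections and 0 misses the posterior is Beta(12+k, 2), with mean (12+k)/(12+2+k).
Set (12+k)/(14+k) > 0.94 and solve: k > (0.94·14 − 12)/(1 − 0.94) = 19.333.
The smallest integer exceeding 19.333 is 20, and checking k=20: (32)/(34) = 0.9412 > 0.94.

k = 20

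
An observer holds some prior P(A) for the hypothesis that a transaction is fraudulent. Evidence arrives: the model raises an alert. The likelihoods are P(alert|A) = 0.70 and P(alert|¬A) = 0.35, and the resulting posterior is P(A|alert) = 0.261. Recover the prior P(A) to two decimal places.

P(A) = 0.15

Bayes' rule in odds form gives O(A|E) = O(A)·[P(E|A)/P(E|¬A)], hence O(A) = O(A|E)/LR.
Posterior odds = 0.261/(1−0.261) = 0.3532. LR = 0.70/0.35 = 2.0000.
Prior odds = 0.3532/2.0000 = 0.1766, so P(A) = 0.1766/(1+0.1766) ≈ 0.15.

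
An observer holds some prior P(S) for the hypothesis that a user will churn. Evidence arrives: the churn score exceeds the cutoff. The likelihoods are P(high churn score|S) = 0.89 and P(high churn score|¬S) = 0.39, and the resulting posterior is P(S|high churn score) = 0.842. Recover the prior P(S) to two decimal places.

Bayes' rule in odds form gives O(S|E) = O(S)·[P(E|S)/P(E|¬S)], hence O(S) = O(S|E)/LR.
Posterior odds = 0.842/(1−0.842) = 5.3291. LR = 0.89/0.39 = 2.2821.
Prior odds = 5.3291/2.2821 = 2.3352, so P(S) = 2.3352/(1+2.3352) ≈ 0.70.

P(S) = 0.70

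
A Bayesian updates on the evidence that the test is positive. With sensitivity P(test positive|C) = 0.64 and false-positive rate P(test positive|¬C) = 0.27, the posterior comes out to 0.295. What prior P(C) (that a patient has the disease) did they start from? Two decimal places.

In odds form, posterior odds = prior odds × likelihood ratio, so prior odds = posterior odds ÷ LR.
Posterior odds = 0.295/(1−0.295) = 0.4184. LR = 0.64/0.27 = 2.3704.
Prior odds = 0.4184/2.3704 = 0.1765, so P(C) = 0.1765/(1+0.1765) ≈ 0.15.

P(C) = 0.15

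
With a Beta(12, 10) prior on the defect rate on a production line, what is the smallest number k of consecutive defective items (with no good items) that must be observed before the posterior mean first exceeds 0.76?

After k defective items and 0 good items the posterior is Beta(12+k, 10), with mean (12+k)/(12+10+k).
Set (12+k)/(22+k) > 0.76 and solve: k > (0.76·22 − 12)/(1 − 0.76) = 19.667.
The smallest integer exceeding 19.667 is 20.

k = 20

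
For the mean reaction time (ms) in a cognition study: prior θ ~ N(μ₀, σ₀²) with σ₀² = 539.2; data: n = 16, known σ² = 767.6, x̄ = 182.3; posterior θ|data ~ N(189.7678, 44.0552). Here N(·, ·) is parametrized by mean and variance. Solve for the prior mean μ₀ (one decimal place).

The posterior mean is a precision-weighted average: μ_n = (τ₀μ₀ + τ_data·x̄)/(τ₀+τ_data), with τ₀=1/σ₀² and τ_data=n/σ².
Here τ₀ = 1/539.2 = 0.001855 and τ_data = 16/767.6 = 0.020844, so τ_n = 0.022699.
Rearranging for μ₀: μ₀ = (μ_n·τ_n − τ_data·x̄)/τ₀ = (189.7678·0.022699 − 0.020844·182.3) / 0.001855 = 0.507678/0.001855 ≈ 273.7.

μ₀ = 273.7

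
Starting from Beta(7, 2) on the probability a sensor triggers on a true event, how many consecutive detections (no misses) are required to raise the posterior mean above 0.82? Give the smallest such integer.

After k detections and 0 misses the posterior is Beta(7+k, 2), with mean (7+k)/(7+2+k).
Set (7+k)/(9+k) > 0.82 and solve: k > (0.82·9 − 7)/(1 − 0.82) = 2.111.
The smallest integer exceeding 2.111 is 3, and checking k=3: (10)/(12) = 0.8333 > 0.82.

k = 3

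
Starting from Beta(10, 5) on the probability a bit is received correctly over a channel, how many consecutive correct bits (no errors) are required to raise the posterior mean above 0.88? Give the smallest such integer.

k = 27

After k correct bits and 0 errors the posterior is Beta(10+k, 5), with mean (10+k)/(10+5+k).
Set (10+k)/(15+k) > 0.88 and solve: k > (0.88·15 − 10)/(1 − 0.88) = 26.667.
The smallest integer exceeding 26.667 is 27.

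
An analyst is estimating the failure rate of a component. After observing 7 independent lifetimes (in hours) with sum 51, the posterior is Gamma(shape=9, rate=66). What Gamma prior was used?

Gamma–exponential conjugacy: posterior shape = α + n, posterior rate = β + Σtᵢ.
So α = 9 − 7 = 2 and β = 66 − 51 = 15.

Gamma(shape=2, rate=15)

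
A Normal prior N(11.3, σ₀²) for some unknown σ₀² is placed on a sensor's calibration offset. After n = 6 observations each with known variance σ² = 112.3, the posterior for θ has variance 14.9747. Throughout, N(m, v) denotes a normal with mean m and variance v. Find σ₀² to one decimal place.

σ₀² = 74.9

For the Normal–Normal model with known σ², precisions add: τ_n = τ₀ + n/σ².
So 1/σ₀² = 1/14.9747 − 6/112.3 = 0.066779 − 0.053428 = 0.013351.
Hence σ₀² = 1/0.013351 ≈ 74.9.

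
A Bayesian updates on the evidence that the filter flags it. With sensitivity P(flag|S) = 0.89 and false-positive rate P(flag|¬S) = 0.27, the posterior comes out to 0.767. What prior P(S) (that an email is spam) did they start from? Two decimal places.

Bayes' rule in odds form gives O(S|E) = O(S)·[P(E|S)/P(E|¬S)], hence O(S) = O(S|E)/LR.
Posterior odds = 0.767/(1−0.767) = 3.2918. LR = 0.89/0.27 = 3.2963.
Prior odds = 3.2918/3.2963 = 0.9986, so P(S) = 0.9986/(1+0.9986) ≈ 0.50.

P(S) = 0.50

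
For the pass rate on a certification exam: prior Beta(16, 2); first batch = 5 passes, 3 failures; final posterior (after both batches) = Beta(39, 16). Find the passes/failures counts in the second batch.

18 passes and 11 failures

Sequential conjugate updates are equivalent to a single update on the pooled data, so total successes = posterior α − prior α and total failures = posterior β − prior β.
Total across both batches: 39−16=23 passes, 16−2=14 failures.
Subtract the first batch: 23−5=18 passes and 14−3=11 failures.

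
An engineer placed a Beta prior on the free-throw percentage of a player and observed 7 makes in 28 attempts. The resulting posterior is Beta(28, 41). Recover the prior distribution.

A Beta(a, b) prior with s successes and f failures in binomial data gives a Beta(a+s, b+f) posterior.
So a = 28 − 7 = 21 and b = 41 − 21 = 20.

Beta(21, 20)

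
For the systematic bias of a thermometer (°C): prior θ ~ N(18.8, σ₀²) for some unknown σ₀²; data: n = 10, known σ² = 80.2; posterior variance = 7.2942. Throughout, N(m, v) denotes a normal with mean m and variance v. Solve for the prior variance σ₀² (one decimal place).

Posterior precision equals prior precision plus data precision: 1/σ_n² = 1/σ₀² + n/σ².
So 1/σ₀² = 1/7.2942 − 10/80.2 = 0.137095 − 0.124688 = 0.012407.
Hence σ₀² = 1/0.012407 ≈ 80.6.

σ₀² = 80.6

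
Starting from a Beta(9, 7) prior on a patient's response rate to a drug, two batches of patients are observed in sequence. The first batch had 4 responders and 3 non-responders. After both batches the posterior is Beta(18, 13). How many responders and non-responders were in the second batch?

Because Beta–binomial updating is additive in the counts, the combined data contributed (α_post−α_prior, β_post−β_prior) successes and failures.
Total across both batches: 18−9=9 responders, 13−7=6 non-responders.
Subtract the first batch: 9−4=5 responders and 6−3=3 non-responders.

5 responders and 3 non-responders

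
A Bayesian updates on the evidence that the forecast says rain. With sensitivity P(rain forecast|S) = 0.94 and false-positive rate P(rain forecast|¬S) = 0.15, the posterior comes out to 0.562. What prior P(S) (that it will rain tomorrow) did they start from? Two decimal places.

Bayes' rule in odds form gives O(S|E) = O(S)·[P(E|S)/P(E|¬S)], hence O(S) = O(S|E)/LR.
Posterior odds = 0.562/(1−0.562) = 1.2831. LR = 0.94/0.15 = 6.2667.
Prior odds = 1.2831/6.2667 = 0.2047, so P(S) = 0.2047/(1+0.2047) ≈ 0.17.

P(S) = 0.17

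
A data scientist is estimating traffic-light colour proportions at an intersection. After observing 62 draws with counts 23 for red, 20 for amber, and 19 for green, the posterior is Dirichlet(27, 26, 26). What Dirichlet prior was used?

Dirichlet(4, 6, 7)

For a Dirichlet(α) prior with multinomial counts c, the posterior is Dirichlet(α + c) componentwise.
Subtract each count from the matching posterior parameter: 27−23=4, 26−20=6, 26−19=7.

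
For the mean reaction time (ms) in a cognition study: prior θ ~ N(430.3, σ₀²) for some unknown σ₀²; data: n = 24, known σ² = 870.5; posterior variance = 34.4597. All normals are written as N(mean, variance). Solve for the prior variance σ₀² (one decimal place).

σ₀² = 690.1

Posterior precision equals prior precision plus data precision: 1/σ_n² = 1/σ₀² + n/σ².
So 1/σ₀² = 1/34.4597 − 24/870.5 = 0.029019 − 0.027570 = 0.001449.
Hence σ₀² = 1/0.001449 ≈ 690.1.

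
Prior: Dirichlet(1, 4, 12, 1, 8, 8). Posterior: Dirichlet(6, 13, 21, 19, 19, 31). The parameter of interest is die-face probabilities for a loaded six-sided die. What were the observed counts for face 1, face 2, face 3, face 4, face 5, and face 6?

counts (5, 9, 9, 18, 11, 23)

For a Dirichlet(α) prior with multinomial counts c, the posterior is Dirichlet(α + c) componentwise.
Counts are posterior − prior componentwise: 6−1=5, 13−4=9, 21−12=9, 19−1=18, 19−8=11, 31−8=23.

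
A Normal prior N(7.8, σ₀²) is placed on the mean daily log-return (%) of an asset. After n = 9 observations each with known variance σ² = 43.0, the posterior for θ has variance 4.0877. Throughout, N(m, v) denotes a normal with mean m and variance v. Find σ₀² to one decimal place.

For the Normal–Normal model with known σ², precisions add: τ_n = τ₀ + n/σ².
So 1/σ₀² = 1/4.0877 − 9/43.0 = 0.244636 − 0.209302 = 0.035334.
Hence σ₀² = 1/0.035334 ≈ 28.3.

σ₀² = 28.3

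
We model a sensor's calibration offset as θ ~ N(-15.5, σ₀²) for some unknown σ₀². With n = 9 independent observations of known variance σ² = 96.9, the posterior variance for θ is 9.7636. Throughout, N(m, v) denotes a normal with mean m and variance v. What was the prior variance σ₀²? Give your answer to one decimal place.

For the Normal–Normal model with known σ², precisions add: τ_n = τ₀ + n/σ².
So 1/σ₀² = 1/9.7636 − 9/96.9 = 0.102421 − 0.092879 = 0.009542.
Hence σ₀² = 1/0.009542 ≈ 104.8.

σ₀² = 104.8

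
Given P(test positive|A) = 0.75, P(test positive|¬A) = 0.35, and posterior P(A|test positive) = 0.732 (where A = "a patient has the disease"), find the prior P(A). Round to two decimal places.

Bayes' rule in odds form gives O(A|E) = O(A)·[P(E|A)/P(E|¬A)], hence O(A) = O(A|E)/LR.
Posterior odds = 0.732/(1−0.732) = 2.7313. LR = 0.75/0.35 = 2.1429.
Prior odds = 2.7313/2.1429 = 1.2746, so P(A) = 1.2746/(1+1.2746) ≈ 0.56.

P(A) = 0.56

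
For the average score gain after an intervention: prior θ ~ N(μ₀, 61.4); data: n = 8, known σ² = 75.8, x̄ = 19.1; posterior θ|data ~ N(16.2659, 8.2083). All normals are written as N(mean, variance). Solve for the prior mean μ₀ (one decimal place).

The posterior mean is a precision-weighted average: μ_n = (τ₀μ₀ + τ_data·x̄)/(τ₀+τ_data), with τ₀=1/σ₀² and τ_data=n/σ².
Here τ₀ = 1/61.4 = 0.016287 and τ_data = 8/75.8 = 0.105541, so τ_n = 0.121828.
Rearranging for μ₀: μ₀ = (μ_n·τ_n − τ_data·x̄)/τ₀ = (16.2659·0.121828 − 0.105541·19.1) / 0.016287 = -0.034191/0.016287 ≈ -2.1.

μ₀ = -2.1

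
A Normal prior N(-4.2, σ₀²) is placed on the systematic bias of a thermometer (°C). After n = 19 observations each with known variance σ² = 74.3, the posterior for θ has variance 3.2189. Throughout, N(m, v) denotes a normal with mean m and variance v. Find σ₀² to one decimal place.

Posterior precision equals prior precision plus data precision: 1/σ_n² = 1/σ₀² + n/σ².
So 1/σ₀² = 1/3.2189 − 19/74.3 = 0.310665 − 0.255720 = 0.054945.
Hence σ₀² = 1/0.054945 ≈ 18.2.

σ₀² = 18.2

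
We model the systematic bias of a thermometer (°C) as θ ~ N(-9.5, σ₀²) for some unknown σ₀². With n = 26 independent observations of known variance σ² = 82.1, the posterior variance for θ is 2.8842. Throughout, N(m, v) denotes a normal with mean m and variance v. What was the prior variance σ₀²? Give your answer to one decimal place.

Posterior precision equals prior precision plus data precision: 1/σ_n² = 1/σ₀² + n/σ².
So 1/σ₀² = 1/2.8842 − 26/82.1 = 0.346717 − 0.316687 = 0.030030.
Hence σ₀² = 1/0.030030 ≈ 33.3.

σ₀² = 33.3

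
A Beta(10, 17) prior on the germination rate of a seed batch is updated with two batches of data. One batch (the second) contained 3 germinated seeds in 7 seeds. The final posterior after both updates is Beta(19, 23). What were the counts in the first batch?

Sequential conjugate updates are equivalent to a single update on the pooled data, so total successes = posterior α − prior α and total failures = posterior β − prior β.
Total across both batches: 19−10=9 germinated seeds, 23−17=6 non-germinating seeds.
Subtract the second batch: 9−3=6 germinated seeds and 6−4=2 non-germinating seeds.

6 germinated seeds and 2 non-germinating seeds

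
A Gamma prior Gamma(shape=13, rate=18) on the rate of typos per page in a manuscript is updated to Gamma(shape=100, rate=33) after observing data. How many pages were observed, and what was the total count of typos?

Gamma–Poisson conjugacy: posterior shape = α + Σxᵢ, posterior rate = β + n.
Matching: Σxᵢ = 100 − 13 = 87 and n = 33 − 18 = 15.

n = 15 pages with total 87 typos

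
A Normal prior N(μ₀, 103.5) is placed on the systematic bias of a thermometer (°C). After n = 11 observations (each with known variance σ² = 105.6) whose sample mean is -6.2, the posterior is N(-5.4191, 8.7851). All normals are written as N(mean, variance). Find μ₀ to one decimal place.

With known observation variance, the Normal–Normal posterior has precision τ_n = τ₀ + n/σ² and mean μ_n = (τ₀μ₀ + (n/σ²)x̄)/τ_n.
Here τ₀ = 1/103.5 = 0.009662 and τ_data = 11/105.6 = 0.104167, so τ_n = 0.113829.
Rearranging for μ₀: μ₀ = (μ_n·τ_n − τ_data·x̄)/τ₀ = (-5.4191·0.113829 − 0.104167·-6.2) / 0.009662 = 0.028985/0.009662 ≈ 3.0.

μ₀ = 3.0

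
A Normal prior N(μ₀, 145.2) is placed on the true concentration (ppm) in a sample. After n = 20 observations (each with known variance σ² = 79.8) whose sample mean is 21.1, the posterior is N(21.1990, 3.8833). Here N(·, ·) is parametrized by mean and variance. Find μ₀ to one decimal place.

μ₀ = 24.8

The posterior mean is a precision-weighted average: μ_n = (τ₀μ₀ + τ_data·x̄)/(τ₀+τ_data), with τ₀=1/σ₀² and τ_data=n/σ².
Here τ₀ = 1/145.2 = 0.006887 and τ_data = 20/79.8 = 0.250627, so τ_n = 0.257514.
Rearranging for μ₀: μ₀ = (μ_n·τ_n − τ_data·x̄)/τ₀ = (21.1990·0.257514 − 0.250627·21.1) / 0.006887 = 0.170810/0.006887 ≈ 24.8.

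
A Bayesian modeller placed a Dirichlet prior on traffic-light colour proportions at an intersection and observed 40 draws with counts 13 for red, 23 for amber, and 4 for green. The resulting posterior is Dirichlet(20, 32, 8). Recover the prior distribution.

For a Dirichlet(α) prior with multinomial counts c, the posterior is Dirichlet(α + c) componentwise.
Subtract each count from the matching posterior parameter: 20−13=7, 32−23=9, 8−4=4.

Dirichlet(7, 9, 4)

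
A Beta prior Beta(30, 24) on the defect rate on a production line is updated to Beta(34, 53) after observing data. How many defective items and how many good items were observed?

4 defective items and 29 good items

Under Beta–binomial conjugacy the posterior parameters are (α+s, β+f).
So s = 34 − 30 = 4 and f = 53 − 24 = 29.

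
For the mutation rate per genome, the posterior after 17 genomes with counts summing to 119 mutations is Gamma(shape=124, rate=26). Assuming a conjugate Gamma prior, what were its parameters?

A Gamma(α, β) prior (rate parametrization) on a Poisson rate with n observations summing to S gives posterior Gamma(α+S, β+n).
So α = 124 − 119 = 5 and β = 26 − 17 = 9.

Gamma(shape=5, rate=9)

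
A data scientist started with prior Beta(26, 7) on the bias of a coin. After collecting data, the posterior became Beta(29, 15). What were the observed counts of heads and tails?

A Beta(α, β) prior with s successes and f failures in binomial data gives a Beta(α+s, β+f) posterior.
So s = 29 − 26 = 3 and f = 15 − 7 = 8.

3 heads and 8 tails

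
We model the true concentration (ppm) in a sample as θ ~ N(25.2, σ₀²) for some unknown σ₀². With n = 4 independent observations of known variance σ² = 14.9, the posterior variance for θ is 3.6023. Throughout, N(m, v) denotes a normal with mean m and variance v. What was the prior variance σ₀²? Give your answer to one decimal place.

Posterior precision equals prior precision plus data precision: 1/σ_n² = 1/σ₀² + n/σ².
So 1/σ₀² = 1/3.6023 − 4/14.9 = 0.277600 − 0.268456 = 0.009144.
Hence σ₀² = 1/0.009144 ≈ 109.4.

σ₀² = 109.4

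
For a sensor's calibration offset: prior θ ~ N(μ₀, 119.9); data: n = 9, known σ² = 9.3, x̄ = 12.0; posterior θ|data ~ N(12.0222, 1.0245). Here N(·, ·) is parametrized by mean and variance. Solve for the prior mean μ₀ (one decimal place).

μ₀ = 14.6

With known observation variance, the Normal–Normal posterior has precision τ_n = τ₀ + n/σ² and mean μ_n = (τ₀μ₀ + (n/σ²)x̄)/τ_n.
Here τ₀ = 1/119.9 = 0.008340 and τ_data = 9/9.3 = 0.967742, so τ_n = 0.976082.
Rearranging for μ₀: μ₀ = (μ_n·τ_n − τ_data·x̄)/τ₀ = (12.0222·0.976082 − 0.967742·12.0) / 0.008340 = 0.121749/0.008340 ≈ 14.6.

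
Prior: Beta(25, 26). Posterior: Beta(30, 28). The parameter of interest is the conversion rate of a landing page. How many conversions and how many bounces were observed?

5 conversions and 2 bounces

Under Beta–binomial conjugacy the posterior parameters are (α+s, β+f).
Match parameters: s=30−25=5, f=28−26=2.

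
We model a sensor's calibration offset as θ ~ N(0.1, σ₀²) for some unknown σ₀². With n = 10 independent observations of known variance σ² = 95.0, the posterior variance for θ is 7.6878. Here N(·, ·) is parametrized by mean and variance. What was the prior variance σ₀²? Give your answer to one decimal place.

For the Normal–Normal model with known σ², precisions add: τ_n = τ₀ + n/σ².
So 1/σ₀² = 1/7.6878 − 10/95.0 = 0.130076 − 0.105263 = 0.024813.
Hence σ₀² = 1/0.024813 ≈ 40.3.

σ₀² = 40.3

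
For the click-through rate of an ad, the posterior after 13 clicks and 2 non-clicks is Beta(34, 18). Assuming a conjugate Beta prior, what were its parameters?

Beta is conjugate to the binomial likelihood: posterior = Beta(a+s, b+f).
Subtract the data counts: 34−13=21, 18−2=16.

Beta(21, 16)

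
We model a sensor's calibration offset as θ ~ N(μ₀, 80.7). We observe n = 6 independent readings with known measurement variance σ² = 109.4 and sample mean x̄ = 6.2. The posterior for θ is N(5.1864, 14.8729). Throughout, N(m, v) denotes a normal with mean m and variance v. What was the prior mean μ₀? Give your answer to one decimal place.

The posterior mean is a precision-weighted average: μ_n = (τ₀μ₀ + τ_data·x̄)/(τ₀+τ_data), with τ₀=1/σ₀² and τ_data=n/σ².
Here τ₀ = 1/80.7 = 0.012392 and τ_data = 6/109.4 = 0.054845, so τ_n = 0.067237.
Rearranging for μ₀: μ₀ = (μ_n·τ_n − τ_data·x̄)/τ₀ = (5.1864·0.067237 − 0.054845·6.2) / 0.012392 = 0.008679/0.012392 ≈ 0.7.

μ₀ = 0.7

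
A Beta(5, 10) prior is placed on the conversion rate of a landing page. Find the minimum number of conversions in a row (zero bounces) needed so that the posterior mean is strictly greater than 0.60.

k = 11

After k conversions and 0 bounces the posterior is Beta(5+k, 10), with mean (5+k)/(5+10+k).
Set (5+k)/(15+k) > 0.60 and solve: k > (0.60·15 − 5)/(1 − 0.60) = 10.000.
The smallest integer exceeding 10.000 is 11.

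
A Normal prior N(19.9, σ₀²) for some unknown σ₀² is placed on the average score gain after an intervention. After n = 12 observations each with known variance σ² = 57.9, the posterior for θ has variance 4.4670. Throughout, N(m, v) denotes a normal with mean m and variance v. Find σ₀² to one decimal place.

For the Normal–Normal model with known σ², precisions add: τ_n = τ₀ + n/σ².
So 1/σ₀² = 1/4.4670 − 12/57.9 = 0.223864 − 0.207254 = 0.016610.
Hence σ₀² = 1/0.016610 ≈ 60.2.

σ₀² = 60.2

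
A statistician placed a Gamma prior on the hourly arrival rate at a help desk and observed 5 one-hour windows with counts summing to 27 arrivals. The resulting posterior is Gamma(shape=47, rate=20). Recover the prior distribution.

Gamma(shape=20, rate=15)

A Gamma(α, β) prior (rate parametrization) on a Poisson rate with n observations summing to S gives posterior Gamma(α+S, β+n).
So α = 47 − 27 = 20 and β = 20 − 5 = 15.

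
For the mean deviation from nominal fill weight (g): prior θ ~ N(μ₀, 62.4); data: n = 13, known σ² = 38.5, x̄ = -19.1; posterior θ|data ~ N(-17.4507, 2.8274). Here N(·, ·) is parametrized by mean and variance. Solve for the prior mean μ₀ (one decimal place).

The posterior mean is a precision-weighted average: μ_n = (τ₀μ₀ + τ_data·x̄)/(τ₀+τ_data), with τ₀=1/σ₀² and τ_data=n/σ².
Here τ₀ = 1/62.4 = 0.016026 and τ_data = 13/38.5 = 0.337662, so τ_n = 0.353688.
Rearranging for μ₀: μ₀ = (μ_n·τ_n − τ_data·x̄)/τ₀ = (-17.4507·0.353688 − 0.337662·-19.1) / 0.016026 = 0.277241/0.016026 ≈ 17.3.

μ₀ = 17.3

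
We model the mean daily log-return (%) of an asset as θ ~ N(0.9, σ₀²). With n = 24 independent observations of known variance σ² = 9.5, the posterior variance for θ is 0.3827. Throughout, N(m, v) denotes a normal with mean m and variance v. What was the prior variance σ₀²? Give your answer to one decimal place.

For the Normal–Normal model with known σ², precisions add: τ_n = τ₀ + n/σ².
So 1/σ₀² = 1/0.3827 − 24/9.5 = 2.613013 − 2.526316 = 0.086697.
Hence σ₀² = 1/0.086697 ≈ 11.5.

σ₀² = 11.5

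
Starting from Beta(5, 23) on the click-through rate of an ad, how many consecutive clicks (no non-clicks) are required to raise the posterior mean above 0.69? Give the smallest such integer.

After k clicks and 0 non-clicks the posterior is Beta(5+k, 23), with mean (5+k)/(5+23+k).
Set (5+k)/(28+k) > 0.69 and solve: k > (0.69·28 − 5)/(1 − 0.69) = 46.194.
The smallest integer exceeding 46.194 is 47.

k = 47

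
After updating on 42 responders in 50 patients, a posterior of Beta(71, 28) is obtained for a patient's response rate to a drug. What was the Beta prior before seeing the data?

A Beta(a, b) prior with s successes and f failures in binomial data gives a Beta(a+s, b+f) posterior.
So a = 71 − 42 = 29 and b = 28 − 8 = 20.

Beta(29, 20)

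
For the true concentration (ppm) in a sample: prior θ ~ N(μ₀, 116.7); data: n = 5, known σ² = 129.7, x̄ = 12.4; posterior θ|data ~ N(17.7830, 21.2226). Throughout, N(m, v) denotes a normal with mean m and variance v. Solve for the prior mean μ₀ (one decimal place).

μ₀ = 42.0

With known observation variance, the Normal–Normal posterior has precision τ_n = τ₀ + n/σ² and mean μ_n = (τ₀μ₀ + (n/σ²)x̄)/τ_n.
Here τ₀ = 1/116.7 = 0.008569 and τ_data = 5/129.7 = 0.038551, so τ_n = 0.047120.
Rearranging for μ₀: μ₀ = (μ_n·τ_n − τ_data·x̄)/τ₀ = (17.7830·0.047120 − 0.038551·12.4) / 0.008569 = 0.359903/0.008569 ≈ 42.0.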